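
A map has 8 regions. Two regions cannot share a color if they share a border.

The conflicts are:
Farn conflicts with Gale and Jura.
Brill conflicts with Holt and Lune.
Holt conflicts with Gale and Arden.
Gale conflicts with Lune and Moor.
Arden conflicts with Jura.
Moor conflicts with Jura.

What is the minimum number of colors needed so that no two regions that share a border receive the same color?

3

The cycle Holt-Gale-Farn-Jura-Arden-Holt has odd length 5, so it cannot be 2-colored; at least 3 colors are needed.
One proper 3-coloring: Farn=2, Brill=1, Holt=2, Gale=1, Lune=2, Arden=3, Moor=2, Jura=1. No two conflicting regions share a color.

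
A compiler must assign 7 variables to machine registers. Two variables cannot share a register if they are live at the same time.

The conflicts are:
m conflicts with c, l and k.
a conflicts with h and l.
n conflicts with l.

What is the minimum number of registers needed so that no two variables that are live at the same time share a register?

a and h conflict, so at least 2 registers are needed.
2 registers suffice: register 1 → {c, h, l, k}; register 2 → {m, a, n}. No two conflicting variables share a register.

2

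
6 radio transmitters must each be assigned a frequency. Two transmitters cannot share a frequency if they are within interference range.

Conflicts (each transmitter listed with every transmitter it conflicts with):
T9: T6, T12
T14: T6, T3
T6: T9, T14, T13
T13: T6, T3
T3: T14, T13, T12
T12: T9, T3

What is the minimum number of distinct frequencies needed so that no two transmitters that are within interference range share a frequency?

3

The cycle T12-T3-T13-T6-T9-T12 has odd length 5, so it cannot be 2-colored; at least 3 frequencies are needed.
A valid assignment using 3 frequencies: T9=3, T14=2, T6=1, T13=2, T3=1, T12=2. No two conflicting transmitters share a frequency.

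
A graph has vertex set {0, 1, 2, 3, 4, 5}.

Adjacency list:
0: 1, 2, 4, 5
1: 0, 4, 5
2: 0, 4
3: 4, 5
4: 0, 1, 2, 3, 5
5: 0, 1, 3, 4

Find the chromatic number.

4

0, 1, 4, 5 are pairwise adjacent (a clique of size 4), so at least 4 colors are needed.
A valid assignment using 4 colors: 0=blue, 1=yellow, 2=green, 3=blue, 4=red, 5=green. No two adjacent vertices share a color.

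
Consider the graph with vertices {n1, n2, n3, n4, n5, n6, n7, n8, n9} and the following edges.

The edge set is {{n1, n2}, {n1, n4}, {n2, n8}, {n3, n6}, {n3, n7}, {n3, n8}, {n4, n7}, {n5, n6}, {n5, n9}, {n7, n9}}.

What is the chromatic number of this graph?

3

The cycle n9-n7-n3-n6-n5-n9 has odd length 5, so it cannot be 2-colored; at least 3 colors are needed.
3 colors suffice: color 1 → {n2, n3, n4, n5}; color 2 → {n1, n6, n7, n8}; color 3 → {n9}. Each edge has distinct colors on its endpoints.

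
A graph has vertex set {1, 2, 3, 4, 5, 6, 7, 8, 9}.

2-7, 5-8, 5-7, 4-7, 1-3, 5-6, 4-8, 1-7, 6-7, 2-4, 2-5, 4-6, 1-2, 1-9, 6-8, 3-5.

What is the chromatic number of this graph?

4, 6, 7 are pairwise adjacent, so at least 3 colors are needed.
3 colors suffice: color red → {1, 4, 5}; color blue → {3, 7, 8, 9}; color green → {2, 6}. Each edge has distinct colors on its endpoints.

3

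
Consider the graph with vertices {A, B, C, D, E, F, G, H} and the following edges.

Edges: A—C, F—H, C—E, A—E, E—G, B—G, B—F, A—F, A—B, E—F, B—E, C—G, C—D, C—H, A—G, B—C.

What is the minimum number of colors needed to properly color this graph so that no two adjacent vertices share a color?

5

A, B, C, E, G form a clique, so at least 5 colors are needed.
5 colors suffice: color 1 → {C, F}; color 2 → {B, D, H}; color 3 → {A}; color 4 → {E}; color 5 → {G}. No two adjacent vertices share a color.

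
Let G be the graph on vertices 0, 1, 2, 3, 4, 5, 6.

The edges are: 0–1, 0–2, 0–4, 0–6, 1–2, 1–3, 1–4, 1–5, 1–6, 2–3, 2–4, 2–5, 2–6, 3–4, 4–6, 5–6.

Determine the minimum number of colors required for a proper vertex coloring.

5

0, 1, 2, 4, 6 form a clique, so at least 5 colors are needed.
5 colors suffice: color red → {2}; color blue → {1}; color green → {4, 5}; color yellow → {3, 6}; color purple → {0}. Each edge has distinct colors on its endpoints.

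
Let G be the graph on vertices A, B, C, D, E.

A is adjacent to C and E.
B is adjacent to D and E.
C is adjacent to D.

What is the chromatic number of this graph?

3

The cycle C-A-E-B-D-C has odd length 5, so it cannot be 2-colored; at least 3 colors are needed.
A valid assignment using 3 colors: A=blue, B=blue, C=green, D=red, E=red. No two adjacent vertices share a color.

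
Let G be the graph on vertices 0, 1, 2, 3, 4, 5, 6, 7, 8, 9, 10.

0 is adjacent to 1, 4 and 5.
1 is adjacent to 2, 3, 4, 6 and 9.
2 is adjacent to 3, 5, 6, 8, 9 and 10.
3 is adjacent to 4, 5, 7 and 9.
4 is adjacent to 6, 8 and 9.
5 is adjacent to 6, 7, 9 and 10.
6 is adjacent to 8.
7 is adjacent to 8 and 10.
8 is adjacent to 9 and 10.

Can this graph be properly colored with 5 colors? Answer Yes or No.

Yes

The chromatic number is 4. 2, 3, 5, 9 are pairwise adjacent (a clique of size 4), so at least 4 colors are needed.
4 colors suffice: color red → {1, 5, 8}; color blue → {2, 4, 7}; color green → {0, 3, 6, 10}; color yellow → {9}.
Since 5 ≥ 4, a proper 5-coloring certainly exists.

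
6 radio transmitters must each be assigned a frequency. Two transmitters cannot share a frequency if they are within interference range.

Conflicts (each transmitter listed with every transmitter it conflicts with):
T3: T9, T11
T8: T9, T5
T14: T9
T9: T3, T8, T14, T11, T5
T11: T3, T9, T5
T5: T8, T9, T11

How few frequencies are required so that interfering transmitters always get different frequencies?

T8, T9, T5 are mutually in conflict, so at least 3 frequencies are needed.
3 frequencies suffice: frequency 1 → {T9}; frequency 2 → {T3, T14, T5}; frequency 3 → {T8, T11}. No two conflicting transmitters share a frequency.

3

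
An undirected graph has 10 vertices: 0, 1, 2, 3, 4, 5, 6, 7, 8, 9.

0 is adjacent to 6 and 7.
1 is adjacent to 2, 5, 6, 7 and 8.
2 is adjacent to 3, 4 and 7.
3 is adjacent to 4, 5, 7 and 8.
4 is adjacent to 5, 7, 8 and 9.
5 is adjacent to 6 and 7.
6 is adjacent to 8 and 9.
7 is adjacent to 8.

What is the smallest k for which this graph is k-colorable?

3, 4, 7, 8 are mutually adjacent (a clique of size 4), so at least 4 colors are needed.
4 colors suffice: color red → {6, 7}; color blue → {0, 1, 4}; color green → {3, 9}; color yellow → {2, 5, 8}. Every edge joins two different colors.

4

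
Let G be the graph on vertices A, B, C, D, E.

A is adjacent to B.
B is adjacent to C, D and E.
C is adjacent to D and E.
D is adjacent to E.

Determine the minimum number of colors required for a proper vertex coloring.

B, C, D, E are mutually adjacent (a clique of size 4), so at least 4 colors are needed.
4 colors suffice: color 1 → {B}; color 2 → {A, E}; color 3 → {D}; color 4 → {C}. No two adjacent vertices share a color.

4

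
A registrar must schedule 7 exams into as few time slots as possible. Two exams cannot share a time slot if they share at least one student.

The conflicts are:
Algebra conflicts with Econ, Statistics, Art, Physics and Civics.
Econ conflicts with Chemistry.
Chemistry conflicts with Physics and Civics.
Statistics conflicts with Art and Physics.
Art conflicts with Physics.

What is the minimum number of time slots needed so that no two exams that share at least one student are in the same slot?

Algebra, Statistics, Art, Physics pairwise conflict, so at least 4 time slots are needed.
Using 4 time slots: Algebra=1, Econ=2, Chemistry=1, Statistics=3, Art=4, Physics=2, Civics=2. No two conflicting exams share a time slot.

4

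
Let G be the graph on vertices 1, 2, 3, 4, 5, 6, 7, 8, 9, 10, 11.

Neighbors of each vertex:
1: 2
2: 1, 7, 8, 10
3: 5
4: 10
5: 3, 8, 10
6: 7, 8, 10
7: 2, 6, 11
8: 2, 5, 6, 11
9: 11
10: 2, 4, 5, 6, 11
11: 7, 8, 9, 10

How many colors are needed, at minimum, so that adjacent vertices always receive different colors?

2

10 and 11 are adjacent, so at least 2 colors are needed.
2 colors suffice: color red → {1, 3, 7, 8, 9, 10}; color blue → {2, 4, 5, 6, 11}. No two adjacent vertices share a color.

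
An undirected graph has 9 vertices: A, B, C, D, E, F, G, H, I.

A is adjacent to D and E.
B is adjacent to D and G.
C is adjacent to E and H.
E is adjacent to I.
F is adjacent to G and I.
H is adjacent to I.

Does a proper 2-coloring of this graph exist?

No

The cycle G-F-I-E-A-D-B-G has odd length 7, so it cannot be 2-colored; at least 3 colors are needed.
So 2 colors are not enough.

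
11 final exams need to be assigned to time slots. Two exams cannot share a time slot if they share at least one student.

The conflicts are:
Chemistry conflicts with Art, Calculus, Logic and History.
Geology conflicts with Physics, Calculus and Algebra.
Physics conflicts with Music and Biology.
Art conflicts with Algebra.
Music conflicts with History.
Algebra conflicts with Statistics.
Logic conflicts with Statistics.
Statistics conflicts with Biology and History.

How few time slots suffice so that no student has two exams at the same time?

3

The cycle Biology-Physics-Music-History-Statistics-Biology has odd length 5, so it cannot be 2-colored; at least 3 time slots are needed.
3 time slots suffice: time slot 1 → {Chemistry, Physics, Statistics}; time slot 2 → {Geology, Art, Logic, Biology, History}; time slot 3 → {Music, Calculus, Algebra}. Every pair that conflicts lands in different time slots.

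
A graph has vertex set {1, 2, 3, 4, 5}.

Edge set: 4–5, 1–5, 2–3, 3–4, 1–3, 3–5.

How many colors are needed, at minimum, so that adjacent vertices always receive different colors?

3, 4, 5 are pairwise adjacent, so at least 3 colors are needed.
3 colors suffice: 1=c, 2=b, 3=a, 4=c, 5=b. Every edge joins two different colors.

3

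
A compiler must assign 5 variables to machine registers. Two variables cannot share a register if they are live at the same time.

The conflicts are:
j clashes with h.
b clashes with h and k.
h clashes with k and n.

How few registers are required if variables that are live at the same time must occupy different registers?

3

b, h, k all conflict with each other, so at least 3 registers are needed.
3 registers suffice: register 1 → {h}; register 2 → {j, k, n}; register 3 → {b}. Each listed conflict is separated.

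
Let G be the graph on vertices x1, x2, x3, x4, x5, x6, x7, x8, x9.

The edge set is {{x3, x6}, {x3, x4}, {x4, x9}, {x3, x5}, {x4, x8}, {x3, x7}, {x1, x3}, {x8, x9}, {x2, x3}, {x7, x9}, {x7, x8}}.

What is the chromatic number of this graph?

x7, x8, x9 form a triangle, so at least 3 colors are needed.
One proper 3-coloring: x1=B, x2=B, x3=R, x4=G, x5=B, x6=B, x7=G, x8=B, x9=R. Each edge has distinct colors on its endpoints.

3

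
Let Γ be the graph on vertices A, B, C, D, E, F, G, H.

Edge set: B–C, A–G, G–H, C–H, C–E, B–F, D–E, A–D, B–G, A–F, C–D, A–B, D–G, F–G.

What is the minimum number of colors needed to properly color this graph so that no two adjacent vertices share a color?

A, B, F, G are pairwise adjacent (a clique of size 4), so at least 4 colors are needed.
4 colors suffice: color red → {C, G}; color blue → {B, D, H}; color green → {A, E}; color yellow → {F}. Every edge joins two different colors.

4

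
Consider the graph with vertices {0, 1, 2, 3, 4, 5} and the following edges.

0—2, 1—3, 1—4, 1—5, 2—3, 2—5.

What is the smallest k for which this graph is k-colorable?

1 and 3 are adjacent, so at least 2 colors are needed.
2 colors suffice: 0=b, 1=a, 2=a, 3=b, 4=b, 5=b. Every edge joins two different colors.

2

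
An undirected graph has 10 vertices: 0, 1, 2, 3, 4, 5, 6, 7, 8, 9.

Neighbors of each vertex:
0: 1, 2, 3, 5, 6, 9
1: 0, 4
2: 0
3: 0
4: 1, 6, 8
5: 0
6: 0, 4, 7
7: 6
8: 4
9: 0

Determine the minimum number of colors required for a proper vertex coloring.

0 and 3 are adjacent, so at least 2 colors are needed.
One proper 2-coloring: 0=a, 1=b, 2=b, 3=b, 4=a, 5=b, 6=b, 7=a, 8=b, 9=b. Every edge joins two different colors.

2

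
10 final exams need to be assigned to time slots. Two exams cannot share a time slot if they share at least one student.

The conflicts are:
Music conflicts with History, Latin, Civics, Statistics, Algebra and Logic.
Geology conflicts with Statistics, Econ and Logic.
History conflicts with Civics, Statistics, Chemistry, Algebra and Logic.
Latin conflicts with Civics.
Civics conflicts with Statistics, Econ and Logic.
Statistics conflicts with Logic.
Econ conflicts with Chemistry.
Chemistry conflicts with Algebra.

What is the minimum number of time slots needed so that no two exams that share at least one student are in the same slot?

Music, History, Civics, Statistics, Logic pairwise conflict, so at least 5 time slots are needed.
Using 5 time slots: Music=2, Geology=1, History=1, Latin=1, Civics=3, Statistics=5, Econ=4, Chemistry=2, Algebra=3, Logic=4. Every pair that conflicts lands in different time slots.

5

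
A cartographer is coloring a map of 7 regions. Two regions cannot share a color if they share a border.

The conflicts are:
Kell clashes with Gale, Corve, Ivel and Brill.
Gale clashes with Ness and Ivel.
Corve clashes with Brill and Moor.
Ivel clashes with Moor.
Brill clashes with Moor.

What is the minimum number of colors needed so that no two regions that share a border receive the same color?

Corve, Brill, Moor pairwise conflict, so at least 3 colors are needed.
A valid assignment using 3 colors: Kell=1, Gale=2, Ness=1, Corve=2, Ivel=3, Brill=3, Moor=1. Every pair that conflicts lands in different colors.

3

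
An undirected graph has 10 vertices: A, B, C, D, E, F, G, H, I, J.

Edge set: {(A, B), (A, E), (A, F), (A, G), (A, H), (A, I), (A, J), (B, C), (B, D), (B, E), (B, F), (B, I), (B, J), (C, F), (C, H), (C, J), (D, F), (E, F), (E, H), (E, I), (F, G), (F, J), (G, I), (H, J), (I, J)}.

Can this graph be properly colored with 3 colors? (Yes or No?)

B, C, F, J are mutually adjacent (a clique of size 4), so at least 4 colors are needed.
So 3 colors are not enough.

No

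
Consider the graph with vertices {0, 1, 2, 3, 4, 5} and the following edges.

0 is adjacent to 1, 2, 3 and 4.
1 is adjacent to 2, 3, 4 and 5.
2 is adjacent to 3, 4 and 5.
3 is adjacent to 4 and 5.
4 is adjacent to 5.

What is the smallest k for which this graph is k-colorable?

5

1, 2, 3, 4, 5 form a clique, so at least 5 colors are needed.
5 colors suffice: color a → {3}; color b → {2}; color c → {1}; color d → {4}; color e → {0, 5}. Each edge has distinct colors on its endpoints.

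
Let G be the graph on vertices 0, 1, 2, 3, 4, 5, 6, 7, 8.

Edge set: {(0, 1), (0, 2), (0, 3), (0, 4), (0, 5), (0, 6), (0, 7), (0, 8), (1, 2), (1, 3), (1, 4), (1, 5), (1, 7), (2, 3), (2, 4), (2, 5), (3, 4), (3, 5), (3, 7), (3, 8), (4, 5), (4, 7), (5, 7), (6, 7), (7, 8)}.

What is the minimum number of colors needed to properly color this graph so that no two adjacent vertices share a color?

0, 1, 2, 3, 4, 5 are mutually adjacent (a clique of size 6), so at least 6 colors are needed.
6 colors suffice: color red → {0}; color blue → {3, 6}; color green → {2, 7}; color yellow → {1, 8}; color purple → {4}; color orange → {5}. Every edge joins two different colors.

6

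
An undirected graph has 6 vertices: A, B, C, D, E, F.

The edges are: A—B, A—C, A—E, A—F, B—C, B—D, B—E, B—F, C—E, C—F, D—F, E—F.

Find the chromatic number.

A, B, C, E, F form a clique, so at least 5 colors are needed.
A valid assignment using 5 colors: A=5, B=2, C=3, D=3, E=4, F=1. Every edge joins two different colors.

5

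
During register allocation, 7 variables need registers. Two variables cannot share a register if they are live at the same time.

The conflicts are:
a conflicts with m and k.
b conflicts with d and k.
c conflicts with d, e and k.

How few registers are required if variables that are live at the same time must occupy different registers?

2

b and k conflict, so at least 2 registers are needed.
2 registers suffice: register 1 → {m, d, e, k}; register 2 → {a, b, c}. Each listed conflict is separated.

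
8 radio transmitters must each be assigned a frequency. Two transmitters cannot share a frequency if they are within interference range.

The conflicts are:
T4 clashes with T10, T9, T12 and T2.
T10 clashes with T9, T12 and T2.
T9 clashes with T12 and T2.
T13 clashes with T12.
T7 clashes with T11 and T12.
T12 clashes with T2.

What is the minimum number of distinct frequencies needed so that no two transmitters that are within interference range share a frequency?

5

T4, T10, T9, T12, T2 all conflict with each other, so at least 5 frequencies are needed.
5 frequencies suffice: frequency 1 → {T11, T12}; frequency 2 → {T9, T13, T7}; frequency 3 → {T10}; frequency 4 → {T4}; frequency 5 → {T2}. Every pair that conflicts lands in different frequencies.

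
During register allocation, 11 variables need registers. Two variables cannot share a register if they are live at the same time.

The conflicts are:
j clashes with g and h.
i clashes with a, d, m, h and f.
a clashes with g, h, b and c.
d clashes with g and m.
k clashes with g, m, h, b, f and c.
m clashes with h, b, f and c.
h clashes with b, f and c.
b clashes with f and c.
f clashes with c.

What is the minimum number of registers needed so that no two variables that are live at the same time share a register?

6

k, m, h, b, f, c all conflict with each other, so at least 6 registers are needed.
Using 6 registers: j=2, i=3, a=2, d=4, k=3, g=1, m=2, h=1, b=4, f=6, c=5. No two conflicting variables share a register.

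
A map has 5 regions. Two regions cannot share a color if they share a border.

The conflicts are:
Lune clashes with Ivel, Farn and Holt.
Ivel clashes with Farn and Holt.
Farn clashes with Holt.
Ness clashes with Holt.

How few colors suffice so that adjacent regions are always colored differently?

4

Lune, Ivel, Farn, Holt pairwise conflict, so at least 4 colors are needed.
4 colors suffice: color 1 → {Holt}; color 2 → {Farn, Ness}; color 3 → {Ivel}; color 4 → {Lune}. No two conflicting regions share a color.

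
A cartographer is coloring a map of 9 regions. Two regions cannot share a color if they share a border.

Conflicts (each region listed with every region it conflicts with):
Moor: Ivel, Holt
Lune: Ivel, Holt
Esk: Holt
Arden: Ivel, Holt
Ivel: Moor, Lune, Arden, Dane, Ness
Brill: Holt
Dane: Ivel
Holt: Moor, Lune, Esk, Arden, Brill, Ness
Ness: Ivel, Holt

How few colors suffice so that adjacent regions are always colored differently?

2

Ivel and Ness conflict, so at least 2 colors are needed.
2 colors suffice: color 1 → {Ivel, Holt}; color 2 → {Moor, Lune, Esk, Arden, Brill, Dane, Ness}. Every pair that conflicts lands in different colors.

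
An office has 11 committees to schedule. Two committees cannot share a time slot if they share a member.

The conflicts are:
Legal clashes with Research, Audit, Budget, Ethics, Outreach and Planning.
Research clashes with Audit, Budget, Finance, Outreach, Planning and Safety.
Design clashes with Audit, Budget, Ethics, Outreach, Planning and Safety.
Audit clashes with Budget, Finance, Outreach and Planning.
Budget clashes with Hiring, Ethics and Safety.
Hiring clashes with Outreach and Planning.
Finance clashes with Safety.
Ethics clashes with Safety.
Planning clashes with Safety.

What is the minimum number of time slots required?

Design, Budget, Ethics, Safety all conflict with each other, so at least 4 time slots are needed.
4 time slots suffice: time slot 1 → {Audit, Hiring, Safety}; time slot 2 → {Budget, Finance, Outreach, Planning}; time slot 3 → {Research, Ethics}; time slot 4 → {Legal, Design}. Every pair that conflicts lands in different time slots.

4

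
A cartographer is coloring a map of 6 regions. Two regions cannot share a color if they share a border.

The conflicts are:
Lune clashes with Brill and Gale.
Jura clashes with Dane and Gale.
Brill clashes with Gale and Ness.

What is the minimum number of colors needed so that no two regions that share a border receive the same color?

Lune, Brill, Gale are mutually in conflict, so at least 3 colors are needed.
A valid assignment using 3 colors: Lune=3, Jura=1, Brill=1, Dane=2, Gale=2, Ness=2. No two conflicting regions share a color.

3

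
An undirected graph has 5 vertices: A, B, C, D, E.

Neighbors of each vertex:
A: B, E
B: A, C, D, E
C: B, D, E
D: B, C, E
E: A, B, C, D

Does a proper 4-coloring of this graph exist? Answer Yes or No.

The chromatic number is 4. B, C, D, E are mutually adjacent (a clique of size 4), so at least 4 colors are needed.
A valid assignment using 4 colors: A=3, B=2, C=3, D=4, E=1.
That is already a proper 4-coloring.

Yes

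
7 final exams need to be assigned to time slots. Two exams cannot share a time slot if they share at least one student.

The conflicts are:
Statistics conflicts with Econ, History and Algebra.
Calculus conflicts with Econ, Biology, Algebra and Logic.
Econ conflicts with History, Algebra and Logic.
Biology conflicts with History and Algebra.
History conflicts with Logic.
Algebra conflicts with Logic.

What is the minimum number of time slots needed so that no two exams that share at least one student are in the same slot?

4

Calculus, Econ, Algebra, Logic are mutually in conflict, so at least 4 time slots are needed.
Using 4 time slots: Statistics=3, Calculus=4, Econ=1, Biology=1, History=2, Algebra=2, Logic=3. Every pair that conflicts lands in different time slots.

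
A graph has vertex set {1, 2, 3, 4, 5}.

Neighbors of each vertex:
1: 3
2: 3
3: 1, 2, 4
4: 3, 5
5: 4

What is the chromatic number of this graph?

1 and 3 are adjacent, so at least 2 colors are needed.
One proper 2-coloring: 1=b, 2=b, 3=a, 4=b, 5=a. Every edge joins two different colors.

2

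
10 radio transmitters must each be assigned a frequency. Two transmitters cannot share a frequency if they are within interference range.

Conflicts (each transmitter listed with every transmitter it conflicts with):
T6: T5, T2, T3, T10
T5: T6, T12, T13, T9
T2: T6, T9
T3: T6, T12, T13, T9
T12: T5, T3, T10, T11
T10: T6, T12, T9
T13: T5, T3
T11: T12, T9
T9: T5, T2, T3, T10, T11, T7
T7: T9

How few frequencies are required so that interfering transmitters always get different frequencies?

2

T12 and T10 conflict, so at least 2 frequencies are needed.
A valid assignment using 2 frequencies: T6=1, T5=2, T2=2, T3=2, T12=1, T10=2, T13=1, T11=2, T9=1, T7=2. Every pair that conflicts lands in different frequencies.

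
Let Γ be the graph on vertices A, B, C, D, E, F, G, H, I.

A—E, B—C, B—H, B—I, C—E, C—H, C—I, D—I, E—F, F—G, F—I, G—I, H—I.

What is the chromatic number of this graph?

4

B, C, H, I are mutually adjacent (a clique of size 4), so at least 4 colors are needed.
4 colors suffice: color 1 → {E, I}; color 2 → {A, C, D, F}; color 3 → {B, G}; color 4 → {H}. Every edge joins two different colors.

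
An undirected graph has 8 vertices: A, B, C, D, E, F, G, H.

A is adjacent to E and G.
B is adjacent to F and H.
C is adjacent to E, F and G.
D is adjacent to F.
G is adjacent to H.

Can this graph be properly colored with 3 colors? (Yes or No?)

Yes

The chromatic number is 3. The cycle F-B-H-G-C-F has odd length 5, so it cannot be 2-colored; at least 3 colors are needed.
3 colors suffice: color red → {A, C, D, H}; color blue → {E, F, G}; color green → {B}.
That is already a proper 3-coloring.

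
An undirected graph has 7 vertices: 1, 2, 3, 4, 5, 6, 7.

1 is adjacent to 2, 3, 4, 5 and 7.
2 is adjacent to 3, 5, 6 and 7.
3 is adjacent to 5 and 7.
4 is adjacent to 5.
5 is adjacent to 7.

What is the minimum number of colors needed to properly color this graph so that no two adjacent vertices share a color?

1, 2, 3, 5, 7 form a clique, so at least 5 colors are needed.
5 colors suffice: color red → {5, 6}; color blue → {2, 4}; color green → {1}; color yellow → {7}; color purple → {3}. No two adjacent vertices share a color.

5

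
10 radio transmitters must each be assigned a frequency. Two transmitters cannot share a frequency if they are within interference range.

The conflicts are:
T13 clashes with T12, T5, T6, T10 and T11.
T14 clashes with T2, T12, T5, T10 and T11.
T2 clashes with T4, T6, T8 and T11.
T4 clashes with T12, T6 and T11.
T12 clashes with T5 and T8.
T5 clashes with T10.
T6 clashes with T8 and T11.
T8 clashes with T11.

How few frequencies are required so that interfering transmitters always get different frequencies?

4

T2, T6, T8, T11 all conflict with each other, so at least 4 frequencies are needed.
Using 4 frequencies: T13=3, T14=2, T2=3, T4=4, T12=1, T5=4, T6=2, T10=1, T8=4, T11=1. Each listed conflict is separated.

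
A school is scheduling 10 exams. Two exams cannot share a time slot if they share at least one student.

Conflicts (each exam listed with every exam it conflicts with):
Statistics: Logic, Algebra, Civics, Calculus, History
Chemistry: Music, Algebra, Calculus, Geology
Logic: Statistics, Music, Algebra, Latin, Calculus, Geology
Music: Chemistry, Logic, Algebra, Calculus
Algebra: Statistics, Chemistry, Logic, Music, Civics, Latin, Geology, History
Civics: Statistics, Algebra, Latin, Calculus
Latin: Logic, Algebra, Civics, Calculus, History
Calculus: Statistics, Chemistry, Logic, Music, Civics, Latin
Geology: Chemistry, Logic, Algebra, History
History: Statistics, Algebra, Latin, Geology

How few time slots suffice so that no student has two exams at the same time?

3

Logic, Latin, Calculus all conflict with each other, so at least 3 time slots are needed.
3 time slots suffice: time slot 1 → {Algebra, Calculus}; time slot 2 → {Chemistry, Logic, Civics, History}; time slot 3 → {Statistics, Music, Latin, Geology}. No two conflicting exams share a time slot.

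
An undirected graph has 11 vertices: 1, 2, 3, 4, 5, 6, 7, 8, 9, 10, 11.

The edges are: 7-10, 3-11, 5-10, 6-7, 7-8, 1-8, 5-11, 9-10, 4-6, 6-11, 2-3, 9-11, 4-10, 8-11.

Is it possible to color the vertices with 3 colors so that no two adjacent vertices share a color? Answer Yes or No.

Yes

The chromatic number is 3. The cycle 6-4-10-9-11-6 has odd length 5, so it cannot be 2-colored; at least 3 colors are needed.
A valid assignment using 3 colors: 1=a, 2=a, 3=b, 4=b, 5=b, 6=c, 7=b, 8=c, 9=b, 10=a, 11=a.
That is already a proper 3-coloring.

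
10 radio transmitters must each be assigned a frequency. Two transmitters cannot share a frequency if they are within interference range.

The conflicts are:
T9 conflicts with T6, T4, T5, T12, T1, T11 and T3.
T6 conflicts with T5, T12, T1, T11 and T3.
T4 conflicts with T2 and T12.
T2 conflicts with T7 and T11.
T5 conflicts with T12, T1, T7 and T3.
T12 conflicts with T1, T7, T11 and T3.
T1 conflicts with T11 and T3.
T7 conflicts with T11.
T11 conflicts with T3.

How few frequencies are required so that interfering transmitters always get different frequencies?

T9, T6, T5, T12, T1, T3 pairwise conflict, so at least 6 frequencies are needed.
6 frequencies suffice: frequency 1 → {T2, T12}; frequency 2 → {T9, T7}; frequency 3 → {T4, T5, T11}; frequency 4 → {T1}; frequency 5 → {T3}; frequency 6 → {T6}. Each listed conflict is separated.

6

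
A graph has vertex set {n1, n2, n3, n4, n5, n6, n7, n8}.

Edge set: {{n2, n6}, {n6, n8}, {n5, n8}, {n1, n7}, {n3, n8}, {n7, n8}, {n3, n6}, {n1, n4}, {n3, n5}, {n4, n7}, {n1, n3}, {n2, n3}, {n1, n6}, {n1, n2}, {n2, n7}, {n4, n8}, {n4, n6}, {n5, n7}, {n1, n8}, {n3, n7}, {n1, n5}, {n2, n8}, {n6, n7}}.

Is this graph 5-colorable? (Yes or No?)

No

n1, n2, n3, n6, n7, n8 are mutually adjacent (a clique of size 6), so at least 6 colors are needed.
So 5 colors are not enough.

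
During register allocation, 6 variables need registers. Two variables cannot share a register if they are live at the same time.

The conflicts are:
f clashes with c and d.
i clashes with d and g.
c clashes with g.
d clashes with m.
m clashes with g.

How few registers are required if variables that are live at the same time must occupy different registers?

The cycle c-g-m-d-f-c has odd length 5, so it cannot be 2-colored; at least 3 registers are needed.
3 registers suffice: register 1 → {d, g}; register 2 → {f, i, m}; register 3 → {c}. No two conflicting variables share a register.

3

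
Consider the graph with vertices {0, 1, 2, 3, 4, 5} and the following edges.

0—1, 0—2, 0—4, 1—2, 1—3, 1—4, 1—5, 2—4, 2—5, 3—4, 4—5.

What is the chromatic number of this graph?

1, 2, 4, 5 are pairwise adjacent (a clique of size 4), so at least 4 colors are needed.
One proper 4-coloring: 0=yellow, 1=blue, 2=green, 3=green, 4=red, 5=yellow. No two adjacent vertices share a color.

4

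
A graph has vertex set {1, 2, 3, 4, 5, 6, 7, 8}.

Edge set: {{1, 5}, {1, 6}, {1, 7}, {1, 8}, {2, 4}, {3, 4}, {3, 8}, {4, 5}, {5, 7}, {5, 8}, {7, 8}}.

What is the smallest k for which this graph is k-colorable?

4

1, 5, 7, 8 are mutually adjacent (a clique of size 4), so at least 4 colors are needed.
One proper 4-coloring: 1=green, 2=red, 3=red, 4=blue, 5=red, 6=red, 7=yellow, 8=blue. Each edge has distinct colors on its endpoints.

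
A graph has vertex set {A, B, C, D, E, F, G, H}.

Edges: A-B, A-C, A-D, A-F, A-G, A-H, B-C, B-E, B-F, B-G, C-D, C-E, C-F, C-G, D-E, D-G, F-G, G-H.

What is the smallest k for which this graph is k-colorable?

A, B, C, F, G form a clique, so at least 5 colors are needed.
5 colors suffice: color 1 → {E, G}; color 2 → {C, H}; color 3 → {A}; color 4 → {B, D}; color 5 → {F}. Every edge joins two different colors.

5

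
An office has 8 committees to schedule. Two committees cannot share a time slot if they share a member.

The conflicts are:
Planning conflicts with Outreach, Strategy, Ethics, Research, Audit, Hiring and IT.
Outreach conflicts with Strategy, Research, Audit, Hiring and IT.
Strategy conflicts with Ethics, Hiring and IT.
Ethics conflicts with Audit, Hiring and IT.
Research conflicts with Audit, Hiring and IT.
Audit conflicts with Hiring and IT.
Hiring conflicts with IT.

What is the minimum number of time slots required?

6

Planning, Outreach, Research, Audit, Hiring, IT all conflict with each other, so at least 6 time slots are needed.
6 time slots suffice: Planning=1, Outreach=5, Strategy=4, Ethics=5, Research=6, Audit=4, Hiring=3, IT=2. No two conflicting committees share a time slot.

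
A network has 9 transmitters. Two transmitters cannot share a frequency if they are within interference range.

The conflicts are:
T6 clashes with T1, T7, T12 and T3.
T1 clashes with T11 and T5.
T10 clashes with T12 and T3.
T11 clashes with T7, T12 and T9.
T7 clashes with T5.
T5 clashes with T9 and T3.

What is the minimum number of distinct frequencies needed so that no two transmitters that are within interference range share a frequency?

2

T6 and T1 conflict, so at least 2 frequencies are needed.
A valid assignment using 2 frequencies: T6=1, T1=2, T10=1, T11=1, T7=2, T5=1, T12=2, T9=2, T3=2. No two conflicting transmitters share a frequency.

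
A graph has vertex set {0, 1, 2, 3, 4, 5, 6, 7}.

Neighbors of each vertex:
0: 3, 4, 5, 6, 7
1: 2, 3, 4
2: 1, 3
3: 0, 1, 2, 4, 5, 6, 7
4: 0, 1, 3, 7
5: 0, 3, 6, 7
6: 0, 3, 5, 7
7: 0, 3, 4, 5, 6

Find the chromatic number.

0, 3, 5, 6, 7 are mutually adjacent (a clique of size 5), so at least 5 colors are needed.
5 colors suffice: color a → {3}; color b → {1, 7}; color c → {0, 2}; color d → {4, 6}; color e → {5}. No two adjacent vertices share a color.

5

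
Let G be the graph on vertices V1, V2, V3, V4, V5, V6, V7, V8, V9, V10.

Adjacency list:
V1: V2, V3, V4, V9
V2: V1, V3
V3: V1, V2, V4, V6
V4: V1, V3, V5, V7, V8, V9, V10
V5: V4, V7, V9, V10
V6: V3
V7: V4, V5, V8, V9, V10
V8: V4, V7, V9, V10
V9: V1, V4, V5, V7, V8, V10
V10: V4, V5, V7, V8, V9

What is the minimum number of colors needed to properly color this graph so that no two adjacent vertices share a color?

5

V4, V5, V7, V9, V10 are pairwise adjacent (a clique of size 5), so at least 5 colors are needed.
A valid assignment using 5 colors: V1=green, V2=red, V3=blue, V4=red, V5=purple, V6=red, V7=green, V8=purple, V9=blue, V10=yellow. Every edge joins two different colors.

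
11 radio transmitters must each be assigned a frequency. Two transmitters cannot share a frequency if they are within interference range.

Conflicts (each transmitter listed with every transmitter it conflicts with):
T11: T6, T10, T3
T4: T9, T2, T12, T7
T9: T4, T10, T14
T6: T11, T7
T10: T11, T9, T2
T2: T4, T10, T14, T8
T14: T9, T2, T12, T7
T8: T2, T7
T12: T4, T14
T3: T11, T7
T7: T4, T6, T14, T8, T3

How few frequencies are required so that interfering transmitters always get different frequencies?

T9 and T14 conflict, so at least 2 frequencies are needed.
2 frequencies suffice: T11=1, T4=2, T9=1, T6=2, T10=2, T2=1, T14=2, T8=2, T12=1, T3=2, T7=1. No two conflicting transmitters share a frequency.

2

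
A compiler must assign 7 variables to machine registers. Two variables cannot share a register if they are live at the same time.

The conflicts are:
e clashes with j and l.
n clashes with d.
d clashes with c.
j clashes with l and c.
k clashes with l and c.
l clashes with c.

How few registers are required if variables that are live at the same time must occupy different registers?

3

k, l, c all conflict with each other, so at least 3 registers are needed.
3 registers suffice: register 1 → {d, l}; register 2 → {e, n, c}; register 3 → {j, k}. Each listed conflict is separated.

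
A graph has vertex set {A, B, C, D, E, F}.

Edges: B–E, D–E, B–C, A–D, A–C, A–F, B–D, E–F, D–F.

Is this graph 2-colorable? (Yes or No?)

No

D, E, F form a triangle, so at least 3 colors are needed.
So 2 colors are not enough.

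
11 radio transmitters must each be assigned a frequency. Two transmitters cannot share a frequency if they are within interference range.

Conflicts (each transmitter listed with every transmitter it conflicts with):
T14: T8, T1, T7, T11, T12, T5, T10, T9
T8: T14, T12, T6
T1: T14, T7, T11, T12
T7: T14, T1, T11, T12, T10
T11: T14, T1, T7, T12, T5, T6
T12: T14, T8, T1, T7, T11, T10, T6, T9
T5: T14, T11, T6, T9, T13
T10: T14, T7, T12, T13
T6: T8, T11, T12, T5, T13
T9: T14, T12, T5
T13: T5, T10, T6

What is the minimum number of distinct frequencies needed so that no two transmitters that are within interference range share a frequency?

5

T14, T1, T7, T11, T12 all conflict with each other, so at least 5 frequencies are needed.
A valid assignment using 5 frequencies: T14=2, T8=3, T1=5, T7=4, T11=3, T12=1, T5=1, T10=3, T6=2, T9=3, T13=4. Every pair that conflicts lands in different frequencies.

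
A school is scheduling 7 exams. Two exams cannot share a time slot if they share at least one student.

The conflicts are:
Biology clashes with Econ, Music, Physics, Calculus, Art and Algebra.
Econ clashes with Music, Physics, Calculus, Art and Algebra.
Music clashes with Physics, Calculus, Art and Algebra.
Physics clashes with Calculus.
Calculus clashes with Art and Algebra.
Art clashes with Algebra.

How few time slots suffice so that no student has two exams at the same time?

6

Biology, Econ, Music, Calculus, Art, Algebra pairwise conflict, so at least 6 time slots are needed.
6 time slots suffice: Biology=4, Econ=1, Music=3, Physics=5, Calculus=2, Art=5, Algebra=6. No two conflicting exams share a time slot.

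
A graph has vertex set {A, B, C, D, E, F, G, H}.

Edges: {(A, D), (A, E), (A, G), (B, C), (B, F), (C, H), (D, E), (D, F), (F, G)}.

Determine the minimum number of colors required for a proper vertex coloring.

A, D, E are mutually adjacent, so at least 3 colors are needed.
3 colors suffice: color red → {A, C, F}; color blue → {B, D, G, H}; color green → {E}. Each edge has distinct colors on its endpoints.

3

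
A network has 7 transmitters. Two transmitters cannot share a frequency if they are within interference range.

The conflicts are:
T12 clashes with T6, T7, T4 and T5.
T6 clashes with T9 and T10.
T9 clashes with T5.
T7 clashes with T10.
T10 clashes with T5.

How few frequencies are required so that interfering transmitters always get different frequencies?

T12 and T4 conflict, so at least 2 frequencies are needed.
2 frequencies suffice: frequency 1 → {T12, T9, T10}; frequency 2 → {T6, T7, T4, T5}. No two conflicting transmitters share a frequency.

2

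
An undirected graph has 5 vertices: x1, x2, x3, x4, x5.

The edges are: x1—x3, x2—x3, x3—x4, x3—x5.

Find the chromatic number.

x3 and x5 are adjacent, so at least 2 colors are needed.
2 colors suffice: color R → {x3}; color B → {x1, x2, x4, x5}. No two adjacent vertices share a color.

2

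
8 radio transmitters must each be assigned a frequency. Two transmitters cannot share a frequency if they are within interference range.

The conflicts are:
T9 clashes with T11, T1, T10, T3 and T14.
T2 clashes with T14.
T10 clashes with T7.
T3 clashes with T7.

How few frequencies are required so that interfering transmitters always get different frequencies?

2

T9 and T11 conflict, so at least 2 frequencies are needed.
2 frequencies suffice: frequency 1 → {T9, T2, T7}; frequency 2 → {T11, T1, T10, T3, T14}. No two conflicting transmitters share a frequency.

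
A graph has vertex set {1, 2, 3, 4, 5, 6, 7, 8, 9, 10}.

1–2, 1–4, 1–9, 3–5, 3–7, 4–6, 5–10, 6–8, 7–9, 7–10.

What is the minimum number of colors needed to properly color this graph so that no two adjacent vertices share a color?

2

1 and 9 are adjacent, so at least 2 colors are needed.
A valid assignment using 2 colors: 1=red, 2=blue, 3=blue, 4=blue, 5=red, 6=red, 7=red, 8=blue, 9=blue, 10=blue. Each edge has distinct colors on its endpoints.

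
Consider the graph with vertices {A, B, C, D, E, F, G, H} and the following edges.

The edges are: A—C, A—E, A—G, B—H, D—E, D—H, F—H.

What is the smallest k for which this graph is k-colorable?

D and H are adjacent, so at least 2 colors are needed.
One proper 2-coloring: A=2, B=2, C=1, D=2, E=1, F=2, G=1, H=1. No two adjacent vertices share a color.

2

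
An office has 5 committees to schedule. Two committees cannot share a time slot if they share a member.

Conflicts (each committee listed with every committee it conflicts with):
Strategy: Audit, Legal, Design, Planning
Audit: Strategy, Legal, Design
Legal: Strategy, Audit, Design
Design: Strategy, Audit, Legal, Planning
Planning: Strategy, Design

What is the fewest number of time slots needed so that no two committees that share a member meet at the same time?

Strategy, Audit, Legal, Design all conflict with each other, so at least 4 time slots are needed.
4 time slots suffice: Strategy=2, Audit=3, Legal=4, Design=1, Planning=3. Every pair that conflicts lands in different time slots.

4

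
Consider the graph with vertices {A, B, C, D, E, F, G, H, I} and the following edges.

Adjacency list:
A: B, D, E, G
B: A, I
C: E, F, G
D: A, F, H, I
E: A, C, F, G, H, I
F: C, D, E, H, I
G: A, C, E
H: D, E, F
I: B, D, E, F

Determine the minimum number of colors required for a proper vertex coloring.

D, F, H are mutually adjacent, so at least 3 colors are needed.
3 colors suffice: color 1 → {B, D, E}; color 2 → {F, G}; color 3 → {A, C, H, I}. Every edge joins two different colors.

3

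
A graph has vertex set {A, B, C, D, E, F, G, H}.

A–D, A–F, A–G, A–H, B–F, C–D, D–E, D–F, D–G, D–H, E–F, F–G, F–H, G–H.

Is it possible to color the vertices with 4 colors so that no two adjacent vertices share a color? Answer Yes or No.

No

A, D, F, G, H form a clique, so at least 5 colors are needed.
So 4 colors are not enough.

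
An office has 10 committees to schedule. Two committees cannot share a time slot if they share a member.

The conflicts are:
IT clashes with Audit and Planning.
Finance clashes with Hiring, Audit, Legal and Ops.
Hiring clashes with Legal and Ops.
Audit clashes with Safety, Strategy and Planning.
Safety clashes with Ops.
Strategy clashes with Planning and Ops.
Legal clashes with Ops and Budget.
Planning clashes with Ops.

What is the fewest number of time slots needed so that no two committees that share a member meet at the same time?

4

Finance, Hiring, Legal, Ops are mutually in conflict, so at least 4 time slots are needed.
Using 4 time slots: IT=3, Finance=2, Hiring=4, Audit=1, Safety=2, Strategy=3, Legal=3, Planning=2, Ops=1, Budget=1. Every pair that conflicts lands in different time slots.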